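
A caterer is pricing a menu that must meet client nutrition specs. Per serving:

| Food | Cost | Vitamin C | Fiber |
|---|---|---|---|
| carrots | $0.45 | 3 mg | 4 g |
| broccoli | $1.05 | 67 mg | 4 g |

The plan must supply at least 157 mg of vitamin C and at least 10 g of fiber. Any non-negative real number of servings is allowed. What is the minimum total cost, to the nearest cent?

$2.53

Compare the cost at each extreme point of the feasible region.
carrots only: max(157/3, 10/4) = 52.33 servings → $23.55.
broccoli only: max(157/67, 10/4) = 2.5 servings → $2.62.
carrots + broccoli with both tight: 0.1641 servings and 2.336 servings → $2.53.
Cheapest feasible corner: $2.53.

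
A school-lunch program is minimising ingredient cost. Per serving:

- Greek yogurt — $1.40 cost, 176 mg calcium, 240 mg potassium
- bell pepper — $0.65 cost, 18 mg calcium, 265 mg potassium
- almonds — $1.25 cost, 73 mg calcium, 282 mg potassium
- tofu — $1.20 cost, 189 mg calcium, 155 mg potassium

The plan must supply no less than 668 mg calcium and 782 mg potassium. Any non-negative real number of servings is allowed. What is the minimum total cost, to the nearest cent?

$4.74

Check every corner: each single food scaled to meet both minima, and each pair solved so both constraints bind.
Greek yogurt only: max(668/176, 782/240) = 3.795 servings → $5.31.
bell pepper only: max(668/18, 782/265) = 37.11 servings → $24.12.
almonds only: max(668/73, 782/282) = 9.151 servings → $11.44.
tofu only: max(668/189, 782/155) = 5.045 servings → $6.05.
Greek yogurt + bell pepper: the both-tight solution has a negative serving — not a feasible corner.
Greek yogurt + almonds: intersection lies outside the first quadrant.
Greek yogurt + tofu with both tight: 2.448 servings and 1.255 servings → $4.93.
bell pepper + almonds: intersection lies outside the first quadrant.
bell pepper + tofu with both tight: 0.9358 servings and 3.445 servings → $4.74.
almonds + tofu with both tight: 1.054 servings and 3.127 servings → $5.07.
So the least-cost plan costs $4.74.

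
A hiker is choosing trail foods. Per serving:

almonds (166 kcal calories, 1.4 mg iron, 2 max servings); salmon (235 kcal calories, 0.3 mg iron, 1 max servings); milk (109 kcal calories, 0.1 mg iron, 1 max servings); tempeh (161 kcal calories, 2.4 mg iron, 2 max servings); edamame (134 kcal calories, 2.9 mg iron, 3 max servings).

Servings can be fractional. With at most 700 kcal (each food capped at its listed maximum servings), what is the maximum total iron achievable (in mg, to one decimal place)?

13.1 mg

Iron per kcal: edamame 0.02164, tempeh 0.01491, almonds 0.008434, salmon 0.001277, milk 0.0009174.
Take 3 servings of edamame: uses 402 kcal, +8.7 mg iron (running total 8.7 mg).
Take 1.851 servings of tempeh: uses 298 kcal, +4.4 mg iron (running total 13.1 mg).
Filling greedily by iron-per-kcal is optimal for one linear limit, giving 13.1 mg.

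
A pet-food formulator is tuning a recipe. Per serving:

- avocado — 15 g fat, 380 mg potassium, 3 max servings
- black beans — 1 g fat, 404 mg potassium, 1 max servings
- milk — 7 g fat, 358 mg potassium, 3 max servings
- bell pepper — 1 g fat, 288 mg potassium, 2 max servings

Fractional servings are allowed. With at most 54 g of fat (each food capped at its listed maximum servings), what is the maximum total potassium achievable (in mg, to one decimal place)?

Potassium per g fat: black beans 404, bell pepper 288, milk 51.14, avocado 25.33.
Take 1 serving of black beans: uses 1 g fat, +404.0 mg potassium (running total 404.0 mg).
Take 2 servings of bell pepper: uses 2 g fat, +576.0 mg potassium (running total 980.0 mg).
Take 3 servings of milk: uses 21 g fat, +1074.0 mg potassium (running total 2054.0 mg).
Take 2 servings of avocado: uses 30 g fat, +760.0 mg potassium (running total 2814.0 mg).
Filling greedily by potassium-per-g fat is optimal for one linear limit, giving 2814.0 mg.

2814.0 mg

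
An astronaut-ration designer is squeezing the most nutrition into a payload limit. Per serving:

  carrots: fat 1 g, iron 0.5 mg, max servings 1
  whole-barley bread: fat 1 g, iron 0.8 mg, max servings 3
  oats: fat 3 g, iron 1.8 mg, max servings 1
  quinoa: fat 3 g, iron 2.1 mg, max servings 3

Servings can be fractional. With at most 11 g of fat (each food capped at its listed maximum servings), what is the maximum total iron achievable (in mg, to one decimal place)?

8.0 mg

Iron per g fat: whole-barley bread 0.8, quinoa 0.7, oats 0.6, carrots 0.5.
Take 3 servings of whole-barley bread: uses 3 g fat, +2.4 mg iron (running total 2.4 mg).
Take 2.667 servings of quinoa: uses 8 g fat, +5.6 mg iron (running total 8.0 mg).
Greedy by best ratio exhausts the fat allowance optimally: 8.0 mg.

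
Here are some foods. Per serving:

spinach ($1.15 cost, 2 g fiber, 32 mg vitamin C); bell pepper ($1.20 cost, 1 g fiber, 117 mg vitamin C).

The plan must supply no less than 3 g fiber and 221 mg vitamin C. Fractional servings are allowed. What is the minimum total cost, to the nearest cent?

Two binding constraints pin down two serving amounts, so the optimal mix uses at most two foods. The candidates are each food alone (scaled to the tighter of fiber/vitamin C) and each pair with both constraints tight.
spinach only: max(3/2, 221/32) = 6.906 servings → $7.94.
bell pepper only: max(3/1, 221/117) = 3 servings → $3.60.
spinach + bell pepper with both tight: 0.6436 servings and 1.713 servings → $2.80.
The minimum over all feasible corners is $2.80.

$2.80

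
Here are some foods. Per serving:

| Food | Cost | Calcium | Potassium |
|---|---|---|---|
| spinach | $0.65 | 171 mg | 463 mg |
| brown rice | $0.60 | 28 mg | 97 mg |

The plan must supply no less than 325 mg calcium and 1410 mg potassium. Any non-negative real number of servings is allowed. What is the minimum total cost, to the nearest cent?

spinach only: max(325/171, 1410/463) = 3.045 servings → $1.98.
brown rice only: max(325/28, 1410/97) = 14.54 servings → $8.72.
spinach + brown rice: intersection lies outside the first quadrant.
Cheapest feasible corner: $1.98.

$1.98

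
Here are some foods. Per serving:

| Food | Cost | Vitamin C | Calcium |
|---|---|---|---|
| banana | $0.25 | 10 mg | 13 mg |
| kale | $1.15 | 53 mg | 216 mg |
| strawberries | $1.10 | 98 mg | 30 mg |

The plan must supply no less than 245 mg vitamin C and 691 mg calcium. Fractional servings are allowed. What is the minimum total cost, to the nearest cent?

banana only: max(245/10, 691/13) = 53.15 servings → $13.29.
kale only: max(245/53, 691/216) = 4.623 servings → $5.32.
strawberries only: max(245/98, 691/30) = 23.03 servings → $25.34.
banana + kale with both tight: 11.08 servings and 2.532 servings → $5.68.
banana + strawberries: the both-tight solution has a negative serving — not a feasible corner.
kale + strawberries with both tight: 3.083 servings and 0.8324 servings → $4.46.
The minimum over all feasible corners is $4.46.

$4.46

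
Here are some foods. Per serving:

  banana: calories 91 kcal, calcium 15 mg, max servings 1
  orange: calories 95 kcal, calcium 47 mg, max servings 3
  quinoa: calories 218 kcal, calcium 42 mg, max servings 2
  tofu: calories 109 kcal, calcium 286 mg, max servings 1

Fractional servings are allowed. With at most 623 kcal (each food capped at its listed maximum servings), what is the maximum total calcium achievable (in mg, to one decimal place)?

471.1 mg

Calcium per kcal: tofu 2.624, orange 0.4947, quinoa 0.1927, banana 0.1648.
Take 1 serving of tofu: uses 109 kcal, +286.0 mg calcium (running total 286.0 mg).
Take 3 servings of orange: uses 285 kcal, +141.0 mg calcium (running total 427.0 mg).
Take 1.05 servings of quinoa: uses 229 kcal, +44.1 mg calcium (running total 471.1 mg).
Greedy by best ratio exhausts the calories allowance optimally: 471.1 mg.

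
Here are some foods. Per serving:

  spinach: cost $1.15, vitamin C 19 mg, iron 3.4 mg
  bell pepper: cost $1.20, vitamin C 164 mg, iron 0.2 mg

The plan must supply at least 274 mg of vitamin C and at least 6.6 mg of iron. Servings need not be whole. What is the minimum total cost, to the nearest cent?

$3.88

At the optimum either one food covers both requirements or two foods hit both targets exactly; no other combination can be cheaper.
spinach only: max(274/19, 6.6/3.4) = 14.42 servings → $16.58.
bell pepper only: max(274/164, 6.6/0.2) = 33 servings → $39.60.
spinach + bell pepper with both tight: 1.856 servings and 1.456 servings → $3.88.
So the least-cost plan costs $3.88.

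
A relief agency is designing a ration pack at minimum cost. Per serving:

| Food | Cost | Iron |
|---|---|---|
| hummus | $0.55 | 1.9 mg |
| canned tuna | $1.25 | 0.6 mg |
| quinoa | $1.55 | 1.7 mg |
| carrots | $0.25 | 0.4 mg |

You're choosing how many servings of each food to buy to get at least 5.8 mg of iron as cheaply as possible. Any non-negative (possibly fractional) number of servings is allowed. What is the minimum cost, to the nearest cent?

Cost per mg of iron: hummus $0.2895, carrots $0.6250, quinoa $0.9118, canned tuna $2.0833.
With no serving limits, use only hummus: 5.8 mg / 1.9 mg = 3.053 servings × $0.55 = $1.68.

$1.68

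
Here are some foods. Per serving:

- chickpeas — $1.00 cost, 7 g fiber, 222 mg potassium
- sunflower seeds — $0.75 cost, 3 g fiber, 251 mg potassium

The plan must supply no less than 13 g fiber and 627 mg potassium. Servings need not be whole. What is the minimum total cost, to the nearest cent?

$2.30

chickpeas only: max(13/7, 627/222) = 2.824 servings → $2.82.
sunflower seeds only: max(13/3, 627/251) = 4.333 servings → $3.25.
chickpeas + sunflower seeds with both tight: 1.267 servings and 1.378 servings → $2.30.
Cheapest feasible corner: $2.30.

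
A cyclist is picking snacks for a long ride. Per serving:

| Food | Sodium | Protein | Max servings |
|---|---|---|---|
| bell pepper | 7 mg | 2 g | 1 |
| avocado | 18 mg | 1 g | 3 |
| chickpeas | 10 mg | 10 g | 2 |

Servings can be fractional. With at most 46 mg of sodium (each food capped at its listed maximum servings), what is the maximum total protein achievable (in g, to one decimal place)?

Protein per mg sodium: chickpeas 1, bell pepper 0.2857, avocado 0.05556.
Take 2 servings of chickpeas: uses 20 mg sodium, +20.0 g protein (running total 20.0 g).
Take 1 serving of bell pepper: uses 7 mg sodium, +2.0 g protein (running total 22.0 g).
Take 1.056 servings of avocado: uses 19 mg sodium, +1.1 g protein (running total 23.1 g).
Filling greedily by protein-per-mg sodium is optimal for one linear limit, giving 23.1 g.

23.1 g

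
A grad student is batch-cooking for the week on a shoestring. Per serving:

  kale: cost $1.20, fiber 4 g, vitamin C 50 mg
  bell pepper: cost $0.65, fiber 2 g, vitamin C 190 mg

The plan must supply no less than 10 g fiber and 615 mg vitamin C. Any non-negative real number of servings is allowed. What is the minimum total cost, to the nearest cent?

A basic optimal solution has at most two foods positive. Try each food alone and each pair with both targets met exactly.
kale only: max(10/4, 615/50) = 12.3 servings → $14.76.
bell pepper only: max(10/2, 615/190) = 5 servings → $3.25.
kale + bell pepper with both tight: 1.015 servings and 2.97 servings → $3.15.
Cheapest feasible corner: $3.15.

$3.15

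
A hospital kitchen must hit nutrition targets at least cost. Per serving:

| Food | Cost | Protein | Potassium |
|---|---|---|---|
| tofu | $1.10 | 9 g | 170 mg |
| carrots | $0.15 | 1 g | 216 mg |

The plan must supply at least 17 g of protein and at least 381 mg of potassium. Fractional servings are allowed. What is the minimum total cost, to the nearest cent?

The cheapest plan sits at a corner of the feasible region — with two constraints it uses at most two foods.
tofu only: max(17/9, 381/170) = 2.241 servings → $2.47.
carrots only: max(17/1, 381/216) = 17 servings → $2.55.
tofu + carrots with both tight: 1.855 servings and 0.3038 servings → $2.09.
Cheapest feasible corner: $2.09.

$2.09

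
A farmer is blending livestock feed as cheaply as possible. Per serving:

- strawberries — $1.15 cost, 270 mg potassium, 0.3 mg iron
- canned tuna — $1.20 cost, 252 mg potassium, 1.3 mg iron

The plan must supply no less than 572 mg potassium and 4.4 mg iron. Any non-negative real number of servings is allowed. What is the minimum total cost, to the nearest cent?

This is a tiny linear program; its minimum lies at a vertex of the feasible set. List the vertices and price them.
strawberries only: max(572/270, 4.4/0.3) = 14.67 servings → $16.87.
canned tuna only: max(572/252, 4.4/1.3) = 3.385 servings → $4.06.
strawberries + canned tuna: intersection lies outside the first quadrant.
The minimum over all feasible corners is $4.06.

$4.06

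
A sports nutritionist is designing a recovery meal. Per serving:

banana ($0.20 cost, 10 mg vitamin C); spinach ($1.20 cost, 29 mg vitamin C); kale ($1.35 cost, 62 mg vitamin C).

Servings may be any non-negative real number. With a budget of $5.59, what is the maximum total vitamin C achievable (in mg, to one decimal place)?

279.5 mg

Vitamin C per dollar: banana 50, kale 45.93, spinach 24.17.
With no serving limits, spend the whole cost allowance on banana: $5.59 / $0.20 × 10 mg = 279.5 mg.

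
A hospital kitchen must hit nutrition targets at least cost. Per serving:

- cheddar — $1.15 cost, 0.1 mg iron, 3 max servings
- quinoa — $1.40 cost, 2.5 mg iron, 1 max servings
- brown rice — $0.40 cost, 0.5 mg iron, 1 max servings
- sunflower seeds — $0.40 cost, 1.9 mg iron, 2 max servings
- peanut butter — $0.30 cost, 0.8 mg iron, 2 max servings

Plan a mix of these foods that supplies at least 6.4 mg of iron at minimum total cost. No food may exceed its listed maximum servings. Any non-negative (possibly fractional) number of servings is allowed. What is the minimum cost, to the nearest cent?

Cost per mg of iron: sunflower seeds $0.2105, peanut butter $0.3750, quinoa $0.5600, brown rice $0.8000, cheddar $11.5000.
Take 2 servings of sunflower seeds: +3.8 mg iron for $0.80 (total $0.80, still need 2.6 mg).
Take 2 servings of peanut butter: +1.6 mg iron for $0.60 (total $1.40, still need 1.0 mg).
Take 0.4 servings of quinoa: +1.0 mg iron for $0.56 (total $1.96, still need 0.0 mg).
Greedy by cheapest-per-mg is optimal for a single linear constraint, so the minimum cost is $1.96.

$1.96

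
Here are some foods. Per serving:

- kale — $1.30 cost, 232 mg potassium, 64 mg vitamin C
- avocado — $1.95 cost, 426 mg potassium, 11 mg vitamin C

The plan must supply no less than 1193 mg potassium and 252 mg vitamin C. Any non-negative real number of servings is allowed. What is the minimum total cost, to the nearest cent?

With two linear requirements the optimum uses one or two foods; enumerate the corners.
kale only: max(1193/232, 252/64) = 5.142 servings → $6.68.
avocado only: max(1193/426, 252/11) = 22.91 servings → $44.67.
kale + avocado with both tight: 3.813 servings and 0.7239 servings → $6.37.
So the least-cost plan costs $6.37.

$6.37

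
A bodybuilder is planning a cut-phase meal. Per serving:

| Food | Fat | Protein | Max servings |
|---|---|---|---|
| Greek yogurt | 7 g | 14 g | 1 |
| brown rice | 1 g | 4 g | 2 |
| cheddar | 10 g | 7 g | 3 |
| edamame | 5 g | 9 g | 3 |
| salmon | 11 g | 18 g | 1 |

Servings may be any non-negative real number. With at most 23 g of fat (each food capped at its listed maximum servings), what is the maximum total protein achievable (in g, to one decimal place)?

Protein per g fat: brown rice 4, Greek yogurt 2, edamame 1.8, salmon 1.636, cheddar 0.7.
Take 2 servings of brown rice: uses 2 g fat, +8.0 g protein (running total 8.0 g).
Take 1 serving of Greek yogurt: uses 7 g fat, +14.0 g protein (running total 22.0 g).
Take 2.8 servings of edamame: uses 14 g fat, +25.2 g protein (running total 47.2 g).
Greedy by best ratio exhausts the fat allowance optimally: 47.2 g.

47.2 g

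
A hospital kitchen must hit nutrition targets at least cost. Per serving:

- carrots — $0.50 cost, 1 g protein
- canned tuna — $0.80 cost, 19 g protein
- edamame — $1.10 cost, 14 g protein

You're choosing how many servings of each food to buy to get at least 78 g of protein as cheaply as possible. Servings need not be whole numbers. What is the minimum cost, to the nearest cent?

Cost per g of protein: canned tuna $0.0421, edamame $0.0786, carrots $0.5000.
With no serving limits, use only canned tuna: 78 g / 19 g = 4.105 servings × $0.80 = $3.28.

$3.28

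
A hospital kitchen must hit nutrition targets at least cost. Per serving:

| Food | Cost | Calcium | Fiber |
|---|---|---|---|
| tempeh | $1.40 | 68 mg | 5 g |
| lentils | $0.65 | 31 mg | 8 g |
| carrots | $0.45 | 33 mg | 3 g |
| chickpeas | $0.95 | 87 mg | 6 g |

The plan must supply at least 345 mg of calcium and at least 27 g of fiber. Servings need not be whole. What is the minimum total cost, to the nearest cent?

Two binding constraints pin down two serving amounts, so the optimal mix uses at most two foods. The candidates are each food alone (scaled to the tighter of calcium/fiber) and each pair with both constraints tight.
tempeh only: max(345/68, 27/5) = 5.4 servings → $7.56.
lentils only: max(345/31, 27/8) = 11.13 servings → $7.23.
carrots only: max(345/33, 27/3) = 10.45 servings → $4.70.
chickpeas only: max(345/87, 27/6) = 4.5 servings → $4.28.
tempeh + lentils with both tight: 4.943 servings and 0.2853 servings → $7.11.
tempeh + carrots with both tight: 3.692 servings and 2.846 servings → $6.45.
tempeh + chickpeas: the both-tight solution has a negative serving — not a feasible corner.
lentils + carrots: intersection lies outside the first quadrant.
lentils + chickpeas with both tight: 0.5471 servings and 3.771 servings → $3.94.
carrots + chickpeas with both tight: 4.429 servings and 2.286 servings → $4.16.
The minimum over all feasible corners is $3.94.

$3.94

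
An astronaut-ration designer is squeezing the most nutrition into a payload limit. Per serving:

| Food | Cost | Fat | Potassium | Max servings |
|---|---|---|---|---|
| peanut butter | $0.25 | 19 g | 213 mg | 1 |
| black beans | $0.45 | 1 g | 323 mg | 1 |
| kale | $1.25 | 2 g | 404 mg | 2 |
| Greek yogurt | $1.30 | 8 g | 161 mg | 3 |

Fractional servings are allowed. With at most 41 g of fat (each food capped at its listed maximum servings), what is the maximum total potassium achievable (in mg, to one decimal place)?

Potassium per g fat: black beans 323, kale 202, Greek yogurt 20.12, peanut butter 11.21.
Take 1 serving of black beans: uses 1 g fat, +323.0 mg potassium (running total 323.0 mg).
Take 2 servings of kale: uses 4 g fat, +808.0 mg potassium (running total 1131.0 mg).
Take 3 servings of Greek yogurt: uses 24 g fat, +483.0 mg potassium (running total 1614.0 mg).
Take 0.6316 servings of peanut butter: uses 12 g fat, +134.5 mg potassium (running total 1748.5 mg).
Greedy by best ratio exhausts the fat allowance optimally: 1748.5 mg.

1748.5 mg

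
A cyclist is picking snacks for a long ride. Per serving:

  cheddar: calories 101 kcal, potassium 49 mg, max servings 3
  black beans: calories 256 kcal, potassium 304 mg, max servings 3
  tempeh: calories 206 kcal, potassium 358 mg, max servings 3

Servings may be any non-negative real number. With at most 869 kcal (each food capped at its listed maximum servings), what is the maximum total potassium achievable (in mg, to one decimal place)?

1372.1 mg

Potassium per kcal: tempeh 1.738, black beans 1.188, cheddar 0.4851.
Take 3 servings of tempeh: uses 618 kcal, +1074.0 mg potassium (running total 1074.0 mg).
Take 0.9805 servings of black beans: uses 251 kcal, +298.1 mg potassium (running total 1372.1 mg).
Filling greedily by potassium-per-kcal is optimal for one linear limit, giving 1372.1 mg.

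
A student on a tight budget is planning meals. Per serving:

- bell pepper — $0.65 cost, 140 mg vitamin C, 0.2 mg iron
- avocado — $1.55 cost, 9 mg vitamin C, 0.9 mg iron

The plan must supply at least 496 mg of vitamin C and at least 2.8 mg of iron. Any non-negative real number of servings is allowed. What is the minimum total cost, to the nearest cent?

At the optimum either one food covers both requirements or two foods hit both targets exactly; no other combination can be cheaper.
bell pepper only: max(496/140, 2.8/0.2) = 14 servings → $9.10.
avocado only: max(496/9, 2.8/0.9) = 55.11 servings → $85.42.
bell pepper + avocado with both tight: 3.391 servings and 2.357 servings → $5.86.
The minimum over all feasible corners is $5.86.

$5.86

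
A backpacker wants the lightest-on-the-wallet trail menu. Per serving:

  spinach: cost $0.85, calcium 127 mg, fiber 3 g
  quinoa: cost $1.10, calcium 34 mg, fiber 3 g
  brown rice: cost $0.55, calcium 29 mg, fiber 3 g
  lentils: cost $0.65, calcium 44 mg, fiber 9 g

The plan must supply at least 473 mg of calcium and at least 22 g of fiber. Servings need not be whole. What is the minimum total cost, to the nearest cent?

$3.65

Minimising a linear cost over {calcium ≥ 473, fiber ≥ 22, servings ≥ 0} — the optimum is at a vertex, using one or two foods.
spinach only: max(473/127, 22/3) = 7.333 servings → $6.23.
quinoa only: max(473/34, 22/3) = 13.91 servings → $15.30.
brown rice only: max(473/29, 22/3) = 16.31 servings → $8.97.
lentils only: max(473/44, 22/9) = 10.75 servings → $6.99.
spinach + quinoa with both tight: 2.405 servings and 4.928 servings → $7.47.
spinach + brown rice with both tight: 2.656 servings and 4.677 servings → $4.83.
spinach + lentils with both tight: 3.253 servings and 1.36 servings → $3.65.
quinoa + brown rice: the both-tight solution has a negative serving — not a feasible corner.
quinoa + lentils with both targets exact would need a negative amount; discard.
brown rice + lentils: the both-tight solution has a negative serving — not a feasible corner.
The minimum over all feasible corners is $3.65.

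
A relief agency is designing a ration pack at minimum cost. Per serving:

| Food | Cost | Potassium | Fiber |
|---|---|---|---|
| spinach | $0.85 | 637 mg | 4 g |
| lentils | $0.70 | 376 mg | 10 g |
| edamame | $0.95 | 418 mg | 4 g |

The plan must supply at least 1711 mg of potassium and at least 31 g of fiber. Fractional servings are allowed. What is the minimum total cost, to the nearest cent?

This is a tiny linear program; its minimum lies at a vertex of the feasible set. List the vertices and price them.
spinach only: max(1711/637, 31/4) = 7.75 servings → $6.59.
lentils only: max(1711/376, 31/10) = 4.551 servings → $3.19.
edamame only: max(1711/418, 31/4) = 7.75 servings → $7.36.
spinach + lentils with both tight: 1.121 servings and 2.652 servings → $2.81.
spinach + edamame: intersection lies outside the first quadrant.
lentils + edamame with both tight: 2.285 servings and 2.038 servings → $3.54.
Cheapest feasible corner: $2.81.

$2.81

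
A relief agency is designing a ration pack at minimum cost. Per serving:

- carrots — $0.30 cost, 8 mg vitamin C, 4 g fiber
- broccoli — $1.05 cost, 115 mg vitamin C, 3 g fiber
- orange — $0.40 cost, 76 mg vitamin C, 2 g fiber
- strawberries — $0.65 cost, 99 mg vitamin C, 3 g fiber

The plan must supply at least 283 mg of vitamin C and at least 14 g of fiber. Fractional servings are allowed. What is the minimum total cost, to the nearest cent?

$1.94

A basic optimal solution has at most two foods positive. Try each food alone and each pair with both targets met exactly.
carrots only: max(283/8, 14/4) = 35.38 servings → $10.61.
broccoli only: max(283/115, 14/3) = 4.667 servings → $4.90.
orange only: max(283/76, 14/2) = 7 servings → $2.80.
strawberries only: max(283/99, 14/3) = 4.667 servings → $3.03.
carrots + broccoli with both tight: 1.745 servings and 2.339 servings → $2.98.
carrots + orange with both tight: 1.729 servings and 3.542 servings → $1.94.
carrots + strawberries with both tight: 1.444 servings and 2.742 servings → $2.22.
broccoli + orange: the both-tight solution has a negative serving — not a feasible corner.
broccoli + strawberries: intersection lies outside the first quadrant.
orange + strawberries: intersection lies outside the first quadrant.
So the least-cost plan costs $1.94.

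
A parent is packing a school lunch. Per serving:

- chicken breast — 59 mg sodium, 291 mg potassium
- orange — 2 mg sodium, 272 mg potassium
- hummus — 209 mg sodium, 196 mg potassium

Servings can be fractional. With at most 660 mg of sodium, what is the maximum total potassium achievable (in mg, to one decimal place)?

Potassium per mg sodium: orange 136, chicken breast 4.932, hummus 0.9378.
With no serving limits, spend the whole sodium allowance on orange: 660 mg / 2 mg × 272 mg = 89760.0 mg.

89760.0 mg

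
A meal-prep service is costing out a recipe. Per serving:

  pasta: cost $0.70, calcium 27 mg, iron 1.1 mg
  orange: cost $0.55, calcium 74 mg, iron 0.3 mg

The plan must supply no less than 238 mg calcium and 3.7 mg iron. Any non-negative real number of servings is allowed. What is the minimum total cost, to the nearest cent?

With two linear requirements the optimum uses one or two foods; enumerate the corners.
pasta only: max(238/27, 3.7/1.1) = 8.815 servings → $6.17.
orange only: max(238/74, 3.7/0.3) = 12.33 servings → $6.78.
pasta + orange with both tight: 2.761 servings and 2.209 servings → $3.15.
Cheapest feasible corner: $3.15.

$3.15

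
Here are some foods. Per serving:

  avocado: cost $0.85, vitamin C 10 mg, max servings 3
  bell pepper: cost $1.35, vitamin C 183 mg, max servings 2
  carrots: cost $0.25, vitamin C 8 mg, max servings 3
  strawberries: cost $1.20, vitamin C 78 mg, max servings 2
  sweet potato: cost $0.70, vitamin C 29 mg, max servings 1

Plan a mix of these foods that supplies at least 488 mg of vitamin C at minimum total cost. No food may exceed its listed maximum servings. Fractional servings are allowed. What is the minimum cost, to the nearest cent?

Cost per mg of vitamin C: bell pepper $0.0074, strawberries $0.0154, sweet potato $0.0241, carrots $0.0312, avocado $0.0850.
Take 2 servings of bell pepper: +366.0 mg vitamin C for $2.70 (total $2.70, still need 122.0 mg).
Take 1.564 servings of strawberries: +122.0 mg vitamin C for $1.88 (total $4.58, still need 0.0 mg).
Filling from the cheapest source first is optimal under one linear minimum: $4.58.

$4.58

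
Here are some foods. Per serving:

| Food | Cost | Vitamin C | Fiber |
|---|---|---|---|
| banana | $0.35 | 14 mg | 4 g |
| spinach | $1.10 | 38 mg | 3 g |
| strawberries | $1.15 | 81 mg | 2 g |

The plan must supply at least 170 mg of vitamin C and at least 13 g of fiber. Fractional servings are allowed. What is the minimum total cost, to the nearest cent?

$2.78

Compare the cost at each extreme point of the feasible region.
banana only: max(170/14, 13/4) = 12.14 servings → $4.25.
spinach only: max(170/38, 13/3) = 4.474 servings → $4.92.
strawberries only: max(170/81, 13/2) = 6.5 servings → $7.47.
banana + spinach with both targets exact would need a negative amount; discard.
banana + strawberries with both tight: 2.409 servings and 1.682 servings → $2.78.
spinach + strawberries with both tight: 4.269 servings and 0.09581 servings → $4.81.
Cheapest feasible corner: $2.78.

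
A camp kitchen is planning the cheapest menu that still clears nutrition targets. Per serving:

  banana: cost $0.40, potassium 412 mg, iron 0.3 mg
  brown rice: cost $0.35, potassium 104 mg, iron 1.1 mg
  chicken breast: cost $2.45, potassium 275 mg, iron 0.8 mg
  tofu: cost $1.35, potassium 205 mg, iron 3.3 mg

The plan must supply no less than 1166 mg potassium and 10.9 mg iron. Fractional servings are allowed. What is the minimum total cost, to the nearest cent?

$3.58

At the optimum either one food covers both requirements or two foods hit both targets exactly; no other combination can be cheaper.
banana only: max(1166/412, 10.9/0.3) = 36.33 servings → $14.53.
brown rice only: max(1166/104, 10.9/1.1) = 11.21 servings → $3.92.
chicken breast only: max(1166/275, 10.9/0.8) = 13.62 servings → $33.38.
tofu only: max(1166/205, 10.9/3.3) = 5.688 servings → $7.68.
banana + brown rice with both tight: 0.3531 servings and 9.813 servings → $3.58.
banana + chicken breast with both targets exact would need a negative amount; discard.
banana + tofu with both tight: 1.243 servings and 3.19 servings → $4.80.
brown rice + chicken breast with both tight: 9.415 servings and 0.6794 servings → $4.96.
brown rice + tofu: intersection lies outside the first quadrant.
chicken breast + tofu with both tight: 2.17 servings and 2.777 servings → $9.07.
So the least-cost plan costs $3.58.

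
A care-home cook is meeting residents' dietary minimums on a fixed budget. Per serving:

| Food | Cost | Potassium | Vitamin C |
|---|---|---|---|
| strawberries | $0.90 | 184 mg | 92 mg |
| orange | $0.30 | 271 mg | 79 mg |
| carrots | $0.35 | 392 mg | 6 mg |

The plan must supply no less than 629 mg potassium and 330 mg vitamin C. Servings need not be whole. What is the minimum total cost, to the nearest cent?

$1.25

An LP optimum is at a vertex; with two nutrient constraints at most two foods are used. Check each candidate.
strawberries only: max(629/184, 330/92) = 3.587 servings → $3.23.
orange only: max(629/271, 330/79) = 4.177 servings → $1.25.
carrots only: max(629/392, 330/6) = 55 servings → $19.25.
strawberries + orange: intersection lies outside the first quadrant.
strawberries + carrots with both targets exact would need a negative amount; discard.
orange + carrots: the both-tight solution has a negative serving — not a feasible corner.
The minimum over all feasible corners is $1.25.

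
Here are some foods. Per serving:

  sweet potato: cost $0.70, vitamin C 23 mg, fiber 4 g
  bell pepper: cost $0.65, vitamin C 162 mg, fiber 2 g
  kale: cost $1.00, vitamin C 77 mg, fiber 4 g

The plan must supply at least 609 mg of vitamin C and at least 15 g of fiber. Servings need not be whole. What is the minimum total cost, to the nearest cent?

sweet potato only: max(609/23, 15/4) = 26.48 servings → $18.53.
bell pepper only: max(609/162, 15/2) = 7.5 servings → $4.88.
kale only: max(609/77, 15/4) = 7.909 servings → $7.91.
sweet potato + bell pepper with both tight: 2.013 servings and 3.473 servings → $3.67.
sweet potato + kale: intersection lies outside the first quadrant.
bell pepper + kale with both tight: 2.593 servings and 2.453 servings → $4.14.
Cheapest feasible corner: $3.67.

$3.67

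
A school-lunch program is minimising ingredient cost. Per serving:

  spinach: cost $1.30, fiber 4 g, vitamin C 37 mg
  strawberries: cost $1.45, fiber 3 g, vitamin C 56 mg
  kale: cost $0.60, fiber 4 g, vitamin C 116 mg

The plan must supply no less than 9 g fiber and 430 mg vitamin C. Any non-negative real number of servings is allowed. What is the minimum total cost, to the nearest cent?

This is a tiny linear program; its minimum lies at a vertex of the feasible set. List the vertices and price them.
spinach only: max(9/4, 430/37) = 11.62 servings → $15.11.
strawberries only: max(9/3, 430/56) = 7.679 servings → $11.13.
kale only: max(9/4, 430/116) = 3.707 servings → $2.22.
spinach + strawberries with both targets exact would need a negative amount; discard.
spinach + kale: intersection lies outside the first quadrant.
strawberries + kale with both targets exact would need a negative amount; discard.
The minimum over all feasible corners is $2.22.

$2.22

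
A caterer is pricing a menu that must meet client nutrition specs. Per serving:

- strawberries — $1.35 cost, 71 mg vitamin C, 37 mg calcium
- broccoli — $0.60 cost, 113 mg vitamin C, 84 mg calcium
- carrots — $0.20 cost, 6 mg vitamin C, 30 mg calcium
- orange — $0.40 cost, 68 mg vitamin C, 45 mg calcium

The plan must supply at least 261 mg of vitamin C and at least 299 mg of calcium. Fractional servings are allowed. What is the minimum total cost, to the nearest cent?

$2.08

With two linear requirements the optimum uses one or two foods; enumerate the corners.
strawberries only: max(261/71, 299/37) = 8.081 servings → $10.91.
broccoli only: max(261/113, 299/84) = 3.56 servings → $2.14.
carrots only: max(261/6, 299/30) = 43.5 servings → $8.70.
orange only: max(261/68, 299/45) = 6.644 servings → $2.66.
strawberries + broccoli with both targets exact would need a negative amount; discard.
strawberries + carrots with both tight: 3.164 servings and 6.065 servings → $5.48.
strawberries + orange with both targets exact would need a negative amount; discard.
broccoli + carrots with both tight: 2.091 servings and 4.111 servings → $2.08.
broccoli + orange: the both-tight solution has a negative serving — not a feasible corner.
carrots + orange with both tight: 4.851 servings and 3.41 servings → $2.33.
So the least-cost plan costs $2.08.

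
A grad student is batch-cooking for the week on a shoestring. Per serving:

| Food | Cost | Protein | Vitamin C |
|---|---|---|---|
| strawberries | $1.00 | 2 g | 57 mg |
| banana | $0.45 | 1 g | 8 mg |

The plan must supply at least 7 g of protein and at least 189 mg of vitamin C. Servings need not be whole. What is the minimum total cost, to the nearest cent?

Minimising a linear cost over {protein ≥ 7, vitamin C ≥ 189, servings ≥ 0} — the optimum is at a vertex, using one or two foods.
strawberries only: max(7/2, 189/57) = 3.5 servings → $3.50.
banana only: max(7/1, 189/8) = 23.62 servings → $10.63.
strawberries + banana with both tight: 3.244 servings and 0.5122 servings → $3.47.
The minimum over all feasible corners is $3.47.

$3.47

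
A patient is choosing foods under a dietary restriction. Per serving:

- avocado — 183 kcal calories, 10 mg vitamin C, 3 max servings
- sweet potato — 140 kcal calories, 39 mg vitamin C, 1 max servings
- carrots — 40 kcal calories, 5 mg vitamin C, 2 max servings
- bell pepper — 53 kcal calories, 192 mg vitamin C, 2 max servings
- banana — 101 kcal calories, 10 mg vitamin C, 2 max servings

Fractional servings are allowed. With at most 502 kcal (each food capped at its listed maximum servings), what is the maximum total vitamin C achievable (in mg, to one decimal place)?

Vitamin C per kcal: bell pepper 3.623, sweet potato 0.2786, carrots 0.125, banana 0.09901, avocado 0.05464.
Take 2 servings of bell pepper: uses 106 kcal, +384.0 mg vitamin C (running total 384.0 mg).
Take 1 serving of sweet potato: uses 140 kcal, +39.0 mg vitamin C (running total 423.0 mg).
Take 2 servings of carrots: uses 80 kcal, +10.0 mg vitamin C (running total 433.0 mg).
Take 1.743 servings of banana: uses 176 kcal, +17.4 mg vitamin C (running total 450.4 mg).
Greedy by best ratio exhausts the calories allowance optimally: 450.4 mg.

450.4 mg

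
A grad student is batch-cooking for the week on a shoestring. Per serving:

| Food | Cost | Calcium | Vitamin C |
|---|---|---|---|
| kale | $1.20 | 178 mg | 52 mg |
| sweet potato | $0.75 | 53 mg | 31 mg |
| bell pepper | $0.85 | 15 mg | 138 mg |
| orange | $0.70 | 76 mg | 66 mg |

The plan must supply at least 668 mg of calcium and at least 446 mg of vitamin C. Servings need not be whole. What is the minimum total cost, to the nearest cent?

kale only: max(668/178, 446/52) = 8.577 servings → $10.29.
sweet potato only: max(668/53, 446/31) = 14.39 servings → $10.79.
bell pepper only: max(668/15, 446/138) = 44.53 servings → $37.85.
orange only: max(668/76, 446/66) = 8.789 servings → $6.15.
kale + sweet potato with both targets exact would need a negative amount; discard.
kale + bell pepper with both tight: 3.595 servings and 1.877 servings → $5.91.
kale + orange with both tight: 1.307 servings and 5.728 servings → $5.58.
sweet potato + bell pepper with both tight: 12.48 servings and 0.4278 servings → $9.73.
sweet potato + orange with both tight: 8.925 servings and 2.566 servings → $8.49.
bell pepper + orange: intersection lies outside the first quadrant.
So the least-cost plan costs $5.58.

$5.58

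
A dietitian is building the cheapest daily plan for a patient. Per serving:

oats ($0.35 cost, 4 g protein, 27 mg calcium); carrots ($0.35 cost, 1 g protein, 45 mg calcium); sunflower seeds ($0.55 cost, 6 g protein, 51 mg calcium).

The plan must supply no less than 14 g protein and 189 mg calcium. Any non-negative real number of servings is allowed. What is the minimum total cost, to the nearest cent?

$1.78

An LP optimum is at a vertex; with two nutrient constraints at most two foods are used. Check each candidate.
oats only: max(14/4, 189/27) = 7 servings → $2.45.
carrots only: max(14/1, 189/45) = 14 servings → $4.90.
sunflower seeds only: max(14/6, 189/51) = 3.706 servings → $2.04.
oats + carrots with both tight: 2.882 servings and 2.471 servings → $1.87.
oats + sunflower seeds: the both-tight solution has a negative serving — not a feasible corner.
carrots + sunflower seeds with both tight: 1.918 servings and 2.014 servings → $1.78.
The minimum over all feasible corners is $1.78.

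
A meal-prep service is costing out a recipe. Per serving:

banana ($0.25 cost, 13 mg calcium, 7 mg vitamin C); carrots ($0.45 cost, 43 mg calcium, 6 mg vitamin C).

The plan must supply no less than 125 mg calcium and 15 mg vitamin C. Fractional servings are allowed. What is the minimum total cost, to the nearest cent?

$1.31

The cheapest plan sits at a corner of the feasible region — with two constraints it uses at most two foods.
banana only: max(125/13, 15/7) = 9.615 servings → $2.40.
carrots only: max(125/43, 15/6) = 2.907 servings → $1.31.
banana + carrots: the both-tight solution has a negative serving — not a feasible corner.
Cheapest feasible corner: $1.31.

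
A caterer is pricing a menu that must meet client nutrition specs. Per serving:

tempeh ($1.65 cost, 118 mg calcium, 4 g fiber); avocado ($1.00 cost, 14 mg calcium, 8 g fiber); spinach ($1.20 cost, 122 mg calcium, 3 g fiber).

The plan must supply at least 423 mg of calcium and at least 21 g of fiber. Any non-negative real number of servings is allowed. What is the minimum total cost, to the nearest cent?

With two linear requirements the optimum uses one or two foods; enumerate the corners.
tempeh only: max(423/118, 21/4) = 5.25 servings → $8.66.
avocado only: max(423/14, 21/8) = 30.21 servings → $30.21.
spinach only: max(423/122, 21/3) = 7 servings → $8.40.
tempeh + avocado with both tight: 3.48 servings and 0.8851 servings → $6.63.
tempeh + spinach with both targets exact would need a negative amount; discard.
avocado + spinach with both tight: 1.384 servings and 3.308 servings → $5.35.
So the least-cost plan costs $5.35.

$5.35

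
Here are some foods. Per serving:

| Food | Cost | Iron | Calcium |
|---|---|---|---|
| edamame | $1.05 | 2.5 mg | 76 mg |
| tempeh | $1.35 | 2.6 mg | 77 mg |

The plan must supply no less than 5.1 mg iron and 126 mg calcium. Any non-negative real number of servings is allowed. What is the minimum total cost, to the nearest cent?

$2.14

At the optimum either one food covers both requirements or two foods hit both targets exactly; no other combination can be cheaper.
edamame only: max(5.1/2.5, 126/76) = 2.04 servings → $2.14.
tempeh only: max(5.1/2.6, 126/77) = 1.962 servings → $2.65.
edamame + tempeh: the both-tight solution has a negative serving — not a feasible corner.
So the least-cost plan costs $2.14.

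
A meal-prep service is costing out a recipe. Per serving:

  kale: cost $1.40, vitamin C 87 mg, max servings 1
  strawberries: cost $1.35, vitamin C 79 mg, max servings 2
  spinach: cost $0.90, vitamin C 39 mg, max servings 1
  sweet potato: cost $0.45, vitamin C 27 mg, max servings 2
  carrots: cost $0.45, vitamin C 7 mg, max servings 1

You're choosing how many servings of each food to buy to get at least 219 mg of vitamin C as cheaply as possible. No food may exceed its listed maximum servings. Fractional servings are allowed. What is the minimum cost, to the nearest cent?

$3.63

Cost per mg of vitamin C: kale $0.0161, sweet potato $0.0167, strawberries $0.0171, spinach $0.0231, carrots $0.0643.
Take 1 serving of kale: +87.0 mg vitamin C for $1.40 (total $1.40, still need 132.0 mg).
Take 2 servings of sweet potato: +54.0 mg vitamin C for $0.90 (total $2.30, still need 78.0 mg).
Take 0.9873 servings of strawberries: +78.0 mg vitamin C for $1.33 (total $3.63, still need 0.0 mg).
Filling from the cheapest source first is optimal under one linear minimum: $3.63.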